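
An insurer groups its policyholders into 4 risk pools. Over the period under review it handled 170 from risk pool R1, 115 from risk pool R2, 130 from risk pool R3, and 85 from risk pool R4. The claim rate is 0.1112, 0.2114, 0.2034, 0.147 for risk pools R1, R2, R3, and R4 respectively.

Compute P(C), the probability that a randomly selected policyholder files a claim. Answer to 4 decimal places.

Total: 170 + 115 + 130 + 85 = 500.
P(R1) = 170/500 = 0.34. P(R2) = 115/500 = 0.23. P(R3) = 130/500 = 0.26. P(R4) = 85/500 = 0.17.
P(C) = P(C|R1)·P(R1) + P(C|R2)·P(R2) + P(C|R3)·P(R3) + P(C|R4)·P(R4)
      = 0.1112·0.34 + 0.2114·0.23 + 0.2034·0.26 + 0.147·0.17
      = 0.037808 + 0.048622 + 0.052884 + 0.02499 = 0.164304

0.1643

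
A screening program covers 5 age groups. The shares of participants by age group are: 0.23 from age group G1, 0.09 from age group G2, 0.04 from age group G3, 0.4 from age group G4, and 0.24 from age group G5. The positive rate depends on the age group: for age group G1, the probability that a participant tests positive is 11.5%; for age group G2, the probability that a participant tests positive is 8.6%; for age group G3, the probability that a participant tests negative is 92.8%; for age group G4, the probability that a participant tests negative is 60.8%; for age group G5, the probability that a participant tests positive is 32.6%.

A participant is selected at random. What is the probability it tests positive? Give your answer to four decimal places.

P(T) ≈ 0.2721

P(T|G3) = 1 − 0.928 = 0.072.
P(T|G4) = 1 − 0.608 = 0.392.
P(T) = P(T|G1)·P(G1) + P(T|G2)·P(G2) + P(T|G3)·P(G3) + P(T|G4)·P(G4) + P(T|G5)·P(G5)
      = 0.115·0.23 + 0.086·0.09 + 0.072·0.04 + 0.392·0.4 + 0.326·0.24
      = 0.02645 + 0.00774 + 0.00288 + 0.1568 + 0.07824 = 0.27211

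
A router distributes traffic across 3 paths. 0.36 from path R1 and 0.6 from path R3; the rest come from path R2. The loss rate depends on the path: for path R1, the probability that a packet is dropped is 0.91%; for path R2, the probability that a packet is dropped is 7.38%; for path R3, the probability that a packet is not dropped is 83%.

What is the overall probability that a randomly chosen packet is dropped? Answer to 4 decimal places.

P(R2) = 1 − (0.36 + 0.6) = 0.04.
P(L|R3) = 1 − 0.83 = 0.17.
By the law of total probability,
P(L) = P(L|R1)·P(R1) + P(L|R2)·P(R2) + P(L|R3)·P(R3)
      = 0.0091·0.36 + 0.0738·0.04 + 0.17·0.6
      = 0.003276 + 0.002952 + 0.102 = 0.108228

0.1082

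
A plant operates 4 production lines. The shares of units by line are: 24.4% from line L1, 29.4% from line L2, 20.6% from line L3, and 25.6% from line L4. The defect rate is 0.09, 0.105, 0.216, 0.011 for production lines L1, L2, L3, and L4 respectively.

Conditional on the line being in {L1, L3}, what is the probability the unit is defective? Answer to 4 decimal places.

0.1477

Let S = {L1, L3}.
P(S) = 0.244 + 0.206 = 0.45.
P(D ∩ S) = 0.09·0.244 + 0.216·0.206 = 0.02196 + 0.044496 = 0.066456.
P(D | S) = 0.066456 / 0.45 = 0.147680…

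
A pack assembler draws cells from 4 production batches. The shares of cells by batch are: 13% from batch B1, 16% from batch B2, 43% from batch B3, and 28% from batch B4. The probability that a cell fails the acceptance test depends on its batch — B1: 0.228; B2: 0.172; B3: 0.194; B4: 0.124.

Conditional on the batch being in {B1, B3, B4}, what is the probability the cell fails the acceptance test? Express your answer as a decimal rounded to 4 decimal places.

Let S = {B1, B3, B4}.
P(S) = 0.13 + 0.43 + 0.28 = 0.84.
P(F ∩ S) = 0.228·0.13 + 0.194·0.43 + 0.124·0.28 = 0.02964 + 0.08342 + 0.03472 = 0.14778.
P(F | S) = 0.14778 / 0.84 = 0.175929…

0.1759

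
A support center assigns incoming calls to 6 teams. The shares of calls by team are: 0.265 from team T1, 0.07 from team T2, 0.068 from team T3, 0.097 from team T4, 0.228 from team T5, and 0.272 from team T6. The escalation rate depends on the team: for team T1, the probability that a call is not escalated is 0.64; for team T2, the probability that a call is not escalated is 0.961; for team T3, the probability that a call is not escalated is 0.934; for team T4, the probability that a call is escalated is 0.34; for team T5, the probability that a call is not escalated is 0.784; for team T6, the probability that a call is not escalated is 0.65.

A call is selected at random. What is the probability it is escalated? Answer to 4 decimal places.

P(E|T1) = 1 − 0.64 = 0.36.
P(E|T2) = 1 − 0.961 = 0.039.
P(E|T3) = 1 − 0.934 = 0.066.
P(E|T5) = 1 − 0.784 = 0.216.
P(E|T6) = 1 − 0.65 = 0.35.
P(E) = P(E|T1)·P(T1) + P(E|T2)·P(T2) + P(E|T3)·P(T3) + P(E|T4)·P(T4) + P(E|T5)·P(T5) + P(E|T6)·P(T6)
      = 0.36·0.265 + 0.039·0.07 + 0.066·0.068 + 0.34·0.097 + 0.216·0.228 + 0.35·0.272
      = 0.0954 + 0.00273 + 0.004488 + 0.03298 + 0.049248 + 0.0952 = 0.280046

0.2800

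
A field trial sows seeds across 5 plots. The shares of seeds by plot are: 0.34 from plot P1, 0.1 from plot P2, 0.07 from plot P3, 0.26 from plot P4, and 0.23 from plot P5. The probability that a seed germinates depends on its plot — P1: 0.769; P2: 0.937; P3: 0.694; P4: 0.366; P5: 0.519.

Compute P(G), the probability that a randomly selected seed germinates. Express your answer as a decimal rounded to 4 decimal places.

P(G) = P(G|P1)·P(P1) + P(G|P2)·P(P2) + P(G|P3)·P(P3) + P(G|P4)·P(P4) + P(G|P5)·P(P5)
      = 0.769·0.34 + 0.937·0.1 + 0.694·0.07 + 0.366·0.26 + 0.519·0.23
      = 0.26146 + 0.0937 + 0.04858 + 0.09516 + 0.11937 = 0.61827

0.6183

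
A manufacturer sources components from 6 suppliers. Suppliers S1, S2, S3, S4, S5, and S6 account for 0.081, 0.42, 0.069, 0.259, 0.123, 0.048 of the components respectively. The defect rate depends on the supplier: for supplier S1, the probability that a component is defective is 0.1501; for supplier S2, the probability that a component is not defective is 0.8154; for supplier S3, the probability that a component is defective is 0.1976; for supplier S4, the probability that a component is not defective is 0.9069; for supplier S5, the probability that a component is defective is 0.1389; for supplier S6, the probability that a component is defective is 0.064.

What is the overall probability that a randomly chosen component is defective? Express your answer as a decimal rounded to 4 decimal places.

P(D|S2) = 1 − 0.8154 = 0.1846.
P(D|S4) = 1 − 0.9069 = 0.0931.
Summing over the partition,
P(D) = P(D|S1)·P(S1) + P(D|S2)·P(S2) + P(D|S3)·P(S3) + P(D|S4)·P(S4) + P(D|S5)·P(S5) + P(D|S6)·P(S6)
      = 0.1501·0.081 + 0.1846·0.42 + 0.1976·0.069 + 0.0931·0.259 + 0.1389·0.123 + 0.064·0.048
      = 0.0121581 + 0.077532 + 0.0136344 + 0.0241129 + 0.0170847 + 0.003072 = 0.1475941

P(D) ≈ 0.1476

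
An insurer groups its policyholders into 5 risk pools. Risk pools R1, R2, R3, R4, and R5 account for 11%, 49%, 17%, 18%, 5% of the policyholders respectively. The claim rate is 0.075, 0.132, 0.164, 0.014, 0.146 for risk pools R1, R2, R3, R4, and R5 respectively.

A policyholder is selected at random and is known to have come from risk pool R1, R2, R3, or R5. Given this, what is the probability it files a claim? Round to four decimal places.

Let S = {R1, R2, R3, R5}.
P(S) = 0.11 + 0.49 + 0.17 + 0.05 = 0.82.
P(C ∩ S) = 0.075·0.11 + 0.132·0.49 + 0.164·0.17 + 0.146·0.05 = 0.00825 + 0.06468 + 0.02788 + 0.0073 = 0.10811.
P(C | S) = 0.10811 / 0.82 = 0.131841…

P(C|S) ≈ 0.1318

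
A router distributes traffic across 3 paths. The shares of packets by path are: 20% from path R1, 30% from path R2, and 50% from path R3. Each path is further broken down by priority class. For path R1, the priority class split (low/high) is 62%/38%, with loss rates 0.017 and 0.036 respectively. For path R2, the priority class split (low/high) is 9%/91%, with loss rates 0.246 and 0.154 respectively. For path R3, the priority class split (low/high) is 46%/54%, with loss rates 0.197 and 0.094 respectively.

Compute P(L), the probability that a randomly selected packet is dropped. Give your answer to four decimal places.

0.1242

P(L|R1) = 0.62·0.017 + 0.38·0.036 = 0.01054 + 0.01368 = 0.02422
P(L|R2) = 0.09·0.246 + 0.91·0.154 = 0.02214 + 0.14014 = 0.16228
P(L|R3) = 0.46·0.197 + 0.54·0.094 = 0.09062 + 0.05076 = 0.14138
By total probability over the outer partition,
P(L) = 0.2·0.02422 + 0.3·0.16228 + 0.5·0.14138
      = 0.004844 + 0.048684 + 0.07069 = 0.124218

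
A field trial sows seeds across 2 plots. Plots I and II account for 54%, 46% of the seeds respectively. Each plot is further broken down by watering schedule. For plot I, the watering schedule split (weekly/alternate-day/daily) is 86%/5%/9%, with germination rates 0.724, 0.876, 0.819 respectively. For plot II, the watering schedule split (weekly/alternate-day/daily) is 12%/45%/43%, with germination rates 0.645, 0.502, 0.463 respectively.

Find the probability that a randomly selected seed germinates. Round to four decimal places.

P(G|I) = 0.86·0.724 + 0.05·0.876 + 0.09·0.819 = 0.62264 + 0.0438 + 0.07371 = 0.74015
P(G|II) = 0.12·0.645 + 0.45·0.502 + 0.43·0.463 = 0.0774 + 0.2259 + 0.19909 = 0.50239
Then overall,
P(G) = 0.54·0.74015 + 0.46·0.50239
      = 0.399681 + 0.2310994 = 0.6307804

P(G) ≈ 0.6308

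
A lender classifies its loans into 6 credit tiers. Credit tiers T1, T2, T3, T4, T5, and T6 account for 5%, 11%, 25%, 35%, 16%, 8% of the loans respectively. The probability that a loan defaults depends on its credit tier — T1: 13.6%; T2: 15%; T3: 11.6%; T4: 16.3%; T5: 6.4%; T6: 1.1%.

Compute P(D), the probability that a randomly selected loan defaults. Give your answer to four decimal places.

P(D) = P(D|T1)·P(T1) + P(D|T2)·P(T2) + P(D|T3)·P(T3) + P(D|T4)·P(T4) + P(D|T5)·P(T5) + P(D|T6)·P(T6)
      = 0.136·0.05 + 0.15·0.11 + 0.116·0.25 + 0.163·0.35 + 0.064·0.16 + 0.011·0.08
      = 0.0068 + 0.0165 + 0.029 + 0.05705 + 0.01024 + 0.00088 = 0.12047

0.1205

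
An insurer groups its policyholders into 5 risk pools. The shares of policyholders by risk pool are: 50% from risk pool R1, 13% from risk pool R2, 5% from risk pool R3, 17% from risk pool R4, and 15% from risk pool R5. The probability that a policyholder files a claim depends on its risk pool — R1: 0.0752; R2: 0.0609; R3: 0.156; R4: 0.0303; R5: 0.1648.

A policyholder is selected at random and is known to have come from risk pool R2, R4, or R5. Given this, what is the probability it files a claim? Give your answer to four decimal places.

Let S = {R2, R4, R5}.
P(S) = 0.13 + 0.17 + 0.15 = 0.45.
P(C ∩ S) = 0.0609·0.13 + 0.0303·0.17 + 0.1648·0.15 = 0.007917 + 0.005151 + 0.02472 = 0.037788.
P(C | S) = 0.037788 / 0.45 = 0.083973…

P(C|S) ≈ 0.0840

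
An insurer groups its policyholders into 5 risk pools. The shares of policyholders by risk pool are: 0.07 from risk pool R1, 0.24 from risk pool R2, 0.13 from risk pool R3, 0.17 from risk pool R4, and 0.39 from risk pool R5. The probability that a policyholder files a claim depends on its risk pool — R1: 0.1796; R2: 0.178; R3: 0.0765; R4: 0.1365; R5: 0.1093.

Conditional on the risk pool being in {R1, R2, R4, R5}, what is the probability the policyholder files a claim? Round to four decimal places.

Let S = {R1, R2, R4, R5}.
P(S) = 0.07 + 0.24 + 0.17 + 0.39 = 0.87.
P(C ∩ S) = 0.1796·0.07 + 0.178·0.24 + 0.1365·0.17 + 0.1093·0.39 = 0.012572 + 0.04272 + 0.023205 + 0.042627 = 0.121124.
P(C | S) = 0.121124 / 0.87 = 0.139223…

0.1392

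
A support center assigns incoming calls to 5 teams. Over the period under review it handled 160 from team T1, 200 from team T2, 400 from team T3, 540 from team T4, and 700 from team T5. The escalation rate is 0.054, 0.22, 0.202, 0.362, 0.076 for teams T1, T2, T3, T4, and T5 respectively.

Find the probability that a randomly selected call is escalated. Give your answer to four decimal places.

Total: 160 + 200 + 400 + 540 + 700 = 2000.
P(T1) = 160/2000 = 0.08. P(T2) = 200/2000 = 0.1. P(T3) = 400/2000 = 0.2. P(T4) = 540/2000 = 0.27. P(T5) = 700/2000 = 0.35.
P(E) = P(E|T1)·P(T1) + P(E|T2)·P(T2) + P(E|T3)·P(T3) + P(E|T4)·P(T4) + P(E|T5)·P(T5)
      = 0.054·0.08 + 0.22·0.1 + 0.202·0.2 + 0.362·0.27 + 0.076·0.35
      = 0.00432 + 0.022 + 0.0404 + 0.09774 + 0.0266 = 0.19106

0.1911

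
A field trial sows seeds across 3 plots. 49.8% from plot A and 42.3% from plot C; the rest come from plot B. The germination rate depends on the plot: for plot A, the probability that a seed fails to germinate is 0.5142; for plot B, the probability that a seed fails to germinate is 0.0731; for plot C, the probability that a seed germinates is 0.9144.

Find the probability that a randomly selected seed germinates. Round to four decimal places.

P(B) = 1 − (0.498 + 0.423) = 0.079.
P(G|A) = 1 − 0.5142 = 0.4858.
P(G|B) = 1 − 0.0731 = 0.9269.
By the law of total probability,
P(G) = P(G|A)·P(A) + P(G|B)·P(B) + P(G|C)·P(C)
      = 0.4858·0.498 + 0.9269·0.079 + 0.9144·0.423
      = 0.2419284 + 0.0732251 + 0.3867912 = 0.7019447

0.7019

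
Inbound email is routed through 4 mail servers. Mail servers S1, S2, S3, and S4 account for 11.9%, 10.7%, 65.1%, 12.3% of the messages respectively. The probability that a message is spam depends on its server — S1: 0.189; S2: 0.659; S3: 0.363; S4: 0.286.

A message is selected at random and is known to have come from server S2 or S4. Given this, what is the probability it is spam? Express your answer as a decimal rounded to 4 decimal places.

Let J = {S2, S4}.
P(J) = 0.107 + 0.123 = 0.23.
P(S ∩ J) = 0.659·0.107 + 0.286·0.123 = 0.070513 + 0.035178 = 0.105691.
P(S | J) = 0.105691 / 0.23 = 0.459526…

0.4595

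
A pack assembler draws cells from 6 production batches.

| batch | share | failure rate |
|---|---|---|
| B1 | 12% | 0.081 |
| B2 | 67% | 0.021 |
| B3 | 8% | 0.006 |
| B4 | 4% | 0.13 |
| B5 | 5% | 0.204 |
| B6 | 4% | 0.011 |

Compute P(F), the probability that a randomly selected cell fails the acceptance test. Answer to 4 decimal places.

P(F) = P(F|B1)·P(B1) + P(F|B2)·P(B2) + P(F|B3)·P(B3) + P(F|B4)·P(B4) + P(F|B5)·P(B5) + P(F|B6)·P(B6)
      = 0.081·0.12 + 0.021·0.67 + 0.006·0.08 + 0.13·0.04 + 0.204·0.05 + 0.011·0.04
      = 0.00972 + 0.01407 + 0.00048 + 0.0052 + 0.0102 + 0.00044 = 0.04011

P(F) ≈ 0.0401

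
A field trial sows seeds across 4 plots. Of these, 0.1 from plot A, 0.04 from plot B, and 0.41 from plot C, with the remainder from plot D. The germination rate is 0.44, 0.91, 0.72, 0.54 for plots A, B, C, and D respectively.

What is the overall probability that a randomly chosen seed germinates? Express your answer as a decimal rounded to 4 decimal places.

0.6186

P(D) = 1 − (0.1 + 0.04 + 0.41) = 0.45.
By the law of total probability,
P(G) = P(G|A)·P(A) + P(G|B)·P(B) + P(G|C)·P(C) + P(G|D)·P(D)
      = 0.44·0.1 + 0.91·0.04 + 0.72·0.41 + 0.54·0.45
      = 0.044 + 0.0364 + 0.2952 + 0.243 = 0.6186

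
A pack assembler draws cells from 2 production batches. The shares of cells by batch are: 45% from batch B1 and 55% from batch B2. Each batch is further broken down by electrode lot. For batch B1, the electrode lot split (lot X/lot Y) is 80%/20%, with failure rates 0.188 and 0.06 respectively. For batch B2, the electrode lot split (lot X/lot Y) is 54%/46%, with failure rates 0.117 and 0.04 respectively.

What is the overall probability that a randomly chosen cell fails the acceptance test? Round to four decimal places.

P(F|B1) = 0.8·0.188 + 0.2·0.06 = 0.1504 + 0.012 = 0.1624
P(F|B2) = 0.54·0.117 + 0.46·0.04 = 0.06318 + 0.0184 = 0.08158
By total probability over the outer partition,
P(F) = 0.45·0.1624 + 0.55·0.08158
      = 0.07308 + 0.044869 = 0.117949

0.1179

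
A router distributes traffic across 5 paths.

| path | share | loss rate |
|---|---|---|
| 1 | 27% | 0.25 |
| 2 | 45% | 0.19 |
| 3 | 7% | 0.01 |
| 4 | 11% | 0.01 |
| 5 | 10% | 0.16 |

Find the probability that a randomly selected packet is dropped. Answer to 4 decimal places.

P(L) = P(L|1)·P(1) + P(L|2)·P(2) + P(L|3)·P(3) + P(L|4)·P(4) + P(L|5)·P(5)
      = 0.25·0.27 + 0.19·0.45 + 0.01·0.07 + 0.01·0.11 + 0.16·0.1
      = 0.0675 + 0.0855 + 0.0007 + 0.0011 + 0.016 = 0.1708

P(L) ≈ 0.1708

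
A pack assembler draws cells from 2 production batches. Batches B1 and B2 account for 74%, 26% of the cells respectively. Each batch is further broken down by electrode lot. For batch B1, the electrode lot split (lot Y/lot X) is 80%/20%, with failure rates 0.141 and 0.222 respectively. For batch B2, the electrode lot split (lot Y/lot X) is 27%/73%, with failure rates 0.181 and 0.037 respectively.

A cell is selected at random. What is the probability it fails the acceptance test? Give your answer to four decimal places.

P(F) ≈ 0.1361

P(F|B1) = 0.8·0.141 + 0.2·0.222 = 0.1128 + 0.0444 = 0.1572
P(F|B2) = 0.27·0.181 + 0.73·0.037 = 0.04887 + 0.02701 = 0.07588
Then overall,
P(F) = 0.74·0.1572 + 0.26·0.07588
      = 0.116328 + 0.0197288 = 0.1360568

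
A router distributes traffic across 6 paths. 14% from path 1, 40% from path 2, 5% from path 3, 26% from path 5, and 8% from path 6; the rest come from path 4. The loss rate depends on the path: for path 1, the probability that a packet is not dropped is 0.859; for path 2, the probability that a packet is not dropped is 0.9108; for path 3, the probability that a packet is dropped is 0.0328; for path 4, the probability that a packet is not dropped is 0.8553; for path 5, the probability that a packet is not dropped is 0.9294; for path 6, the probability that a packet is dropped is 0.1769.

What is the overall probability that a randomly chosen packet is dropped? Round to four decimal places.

0.0997

P(4) = 1 − (0.14 + 0.4 + 0.05 + 0.26 + 0.08) = 0.07.
P(L|1) = 1 − 0.859 = 0.141.
P(L|2) = 1 − 0.9108 = 0.0892.
P(L|4) = 1 − 0.8553 = 0.1447.
P(L|5) = 1 − 0.9294 = 0.0706.
P(L) = P(L|1)·P(1) + P(L|2)·P(2) + P(L|3)·P(3) + P(L|4)·P(4) + P(L|5)·P(5) + P(L|6)·P(6)
      = 0.141·0.14 + 0.0892·0.4 + 0.0328·0.05 + 0.1447·0.07 + 0.0706·0.26 + 0.1769·0.08
      = 0.01974 + 0.03568 + 0.00164 + 0.010129 + 0.018356 + 0.014152 = 0.099697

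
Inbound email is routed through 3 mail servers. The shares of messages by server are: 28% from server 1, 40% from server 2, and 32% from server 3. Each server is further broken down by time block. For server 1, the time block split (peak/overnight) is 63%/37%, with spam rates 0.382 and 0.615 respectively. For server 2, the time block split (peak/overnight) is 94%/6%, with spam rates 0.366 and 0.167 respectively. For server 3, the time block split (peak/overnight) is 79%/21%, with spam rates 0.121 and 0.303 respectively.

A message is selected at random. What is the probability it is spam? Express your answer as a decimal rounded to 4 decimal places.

P(S) ≈ 0.3237

P(S|1) = 0.63·0.382 + 0.37·0.615 = 0.24066 + 0.22755 = 0.46821
P(S|2) = 0.94·0.366 + 0.06·0.167 = 0.34404 + 0.01002 = 0.35406
P(S|3) = 0.79·0.121 + 0.21·0.303 = 0.09559 + 0.06363 = 0.15922
Then overall,
P(S) = 0.28·0.46821 + 0.4·0.35406 + 0.32·0.15922
      = 0.1310988 + 0.141624 + 0.0509504 = 0.3236732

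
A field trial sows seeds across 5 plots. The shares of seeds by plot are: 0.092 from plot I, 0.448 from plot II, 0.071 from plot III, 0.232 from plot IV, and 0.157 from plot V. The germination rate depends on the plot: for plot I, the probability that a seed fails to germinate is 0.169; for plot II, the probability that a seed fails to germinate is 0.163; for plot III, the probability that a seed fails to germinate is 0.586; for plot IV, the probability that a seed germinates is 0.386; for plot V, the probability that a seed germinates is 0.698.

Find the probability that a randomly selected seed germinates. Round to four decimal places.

0.6800

P(G|I) = 1 − 0.169 = 0.831.
P(G|II) = 1 − 0.163 = 0.837.
P(G|III) = 1 − 0.586 = 0.414.
Using total probability over the partition,
P(G) = P(G|I)·P(I) + P(G|II)·P(II) + P(G|III)·P(III) + P(G|IV)·P(IV) + P(G|V)·P(V)
      = 0.831·0.092 + 0.837·0.448 + 0.414·0.071 + 0.386·0.232 + 0.698·0.157
      = 0.076452 + 0.374976 + 0.029394 + 0.089552 + 0.109586 = 0.67996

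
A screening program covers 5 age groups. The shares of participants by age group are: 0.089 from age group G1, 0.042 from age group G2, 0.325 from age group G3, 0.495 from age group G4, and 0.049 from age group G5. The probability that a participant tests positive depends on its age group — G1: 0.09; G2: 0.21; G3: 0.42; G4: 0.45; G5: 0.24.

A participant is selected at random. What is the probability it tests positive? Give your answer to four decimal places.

P(T) = P(T|G1)·P(G1) + P(T|G2)·P(G2) + P(T|G3)·P(G3) + P(T|G4)·P(G4) + P(T|G5)·P(G5)
      = 0.09·0.089 + 0.21·0.042 + 0.42·0.325 + 0.45·0.495 + 0.24·0.049
      = 0.00801 + 0.00882 + 0.1365 + 0.22275 + 0.01176 = 0.38784

0.3878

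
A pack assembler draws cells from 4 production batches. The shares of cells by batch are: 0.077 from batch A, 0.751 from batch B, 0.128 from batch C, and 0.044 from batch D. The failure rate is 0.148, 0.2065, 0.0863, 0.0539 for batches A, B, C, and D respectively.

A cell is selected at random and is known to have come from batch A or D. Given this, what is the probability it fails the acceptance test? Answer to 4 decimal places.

Let S = {A, D}.
P(S) = 0.077 + 0.044 = 0.121.
P(F ∩ S) = 0.148·0.077 + 0.0539·0.044 = 0.011396 + 0.0023716 = 0.0137676.
P(F | S) = 0.0137676 / 0.121 = 0.113782…

0.1138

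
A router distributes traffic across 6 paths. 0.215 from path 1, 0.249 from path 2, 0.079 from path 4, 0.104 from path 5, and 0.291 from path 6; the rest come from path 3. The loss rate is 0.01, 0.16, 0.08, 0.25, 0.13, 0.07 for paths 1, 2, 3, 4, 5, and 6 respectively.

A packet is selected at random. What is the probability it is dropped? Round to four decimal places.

P(L) ≈ 0.1006

P(3) = 1 − (0.215 + 0.249 + 0.079 + 0.104 + 0.291) = 0.062.
Summing over the partition,
P(L) = P(L|1)·P(1) + P(L|2)·P(2) + P(L|3)·P(3) + P(L|4)·P(4) + P(L|5)·P(5) + P(L|6)·P(6)
      = 0.01·0.215 + 0.16·0.249 + 0.08·0.062 + 0.25·0.079 + 0.13·0.104 + 0.07·0.291
      = 0.00215 + 0.03984 + 0.00496 + 0.01975 + 0.01352 + 0.02037 = 0.10059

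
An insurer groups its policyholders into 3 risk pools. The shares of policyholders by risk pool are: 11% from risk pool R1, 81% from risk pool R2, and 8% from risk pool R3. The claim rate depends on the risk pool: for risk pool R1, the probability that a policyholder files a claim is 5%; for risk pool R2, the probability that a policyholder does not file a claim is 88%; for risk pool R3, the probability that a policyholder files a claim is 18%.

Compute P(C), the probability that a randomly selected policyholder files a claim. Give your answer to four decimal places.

0.1171

P(C|R2) = 1 − 0.88 = 0.12.
P(C) = P(C|R1)·P(R1) + P(C|R2)·P(R2) + P(C|R3)·P(R3)
      = 0.05·0.11 + 0.12·0.81 + 0.18·0.08
      = 0.0055 + 0.0972 + 0.0144 = 0.1171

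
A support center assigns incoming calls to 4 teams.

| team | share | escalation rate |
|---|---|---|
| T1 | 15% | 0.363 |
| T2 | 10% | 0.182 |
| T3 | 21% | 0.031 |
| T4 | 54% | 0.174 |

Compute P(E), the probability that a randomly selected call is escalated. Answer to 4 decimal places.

P(E) = P(E|T1)·P(T1) + P(E|T2)·P(T2) + P(E|T3)·P(T3) + P(E|T4)·P(T4)
      = 0.363·0.15 + 0.182·0.1 + 0.031·0.21 + 0.174·0.54
      = 0.05445 + 0.0182 + 0.00651 + 0.09396 = 0.17312

P(E) ≈ 0.1731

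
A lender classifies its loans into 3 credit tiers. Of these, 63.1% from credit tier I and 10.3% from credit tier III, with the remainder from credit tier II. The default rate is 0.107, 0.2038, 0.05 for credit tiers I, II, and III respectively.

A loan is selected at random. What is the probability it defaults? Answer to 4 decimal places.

P(II) = 1 − (0.631 + 0.103) = 0.266.
P(D) = P(D|I)·P(I) + P(D|II)·P(II) + P(D|III)·P(III)
      = 0.107·0.631 + 0.2038·0.266 + 0.05·0.103
      = 0.067517 + 0.0542108 + 0.00515 = 0.1268778

P(D) ≈ 0.1269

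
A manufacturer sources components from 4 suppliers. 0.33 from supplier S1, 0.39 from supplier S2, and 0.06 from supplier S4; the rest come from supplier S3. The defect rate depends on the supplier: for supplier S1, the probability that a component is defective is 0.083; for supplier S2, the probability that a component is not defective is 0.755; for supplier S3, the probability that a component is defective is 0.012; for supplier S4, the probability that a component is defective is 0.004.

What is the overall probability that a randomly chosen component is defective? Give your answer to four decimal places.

0.1258

P(S3) = 1 − (0.33 + 0.39 + 0.06) = 0.22.
P(D|S2) = 1 − 0.755 = 0.245.
Using total probability over the partition,
P(D) = P(D|S1)·P(S1) + P(D|S2)·P(S2) + P(D|S3)·P(S3) + P(D|S4)·P(S4)
      = 0.083·0.33 + 0.245·0.39 + 0.012·0.22 + 0.004·0.06
      = 0.02739 + 0.09555 + 0.00264 + 0.00024 = 0.12582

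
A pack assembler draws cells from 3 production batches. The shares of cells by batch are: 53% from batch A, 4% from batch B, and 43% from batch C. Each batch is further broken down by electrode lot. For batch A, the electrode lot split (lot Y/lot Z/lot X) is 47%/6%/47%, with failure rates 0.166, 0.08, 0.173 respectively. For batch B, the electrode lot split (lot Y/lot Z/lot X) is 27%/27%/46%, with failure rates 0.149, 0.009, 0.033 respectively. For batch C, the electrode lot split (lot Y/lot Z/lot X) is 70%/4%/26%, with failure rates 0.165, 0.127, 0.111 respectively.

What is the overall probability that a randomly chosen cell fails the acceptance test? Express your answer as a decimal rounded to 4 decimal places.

P(F|A) = 0.47·0.166 + 0.06·0.08 + 0.47·0.173 = 0.07802 + 0.0048 + 0.08131 = 0.16413
P(F|B) = 0.27·0.149 + 0.27·0.009 + 0.46·0.033 = 0.04023 + 0.00243 + 0.01518 = 0.05784
P(F|C) = 0.7·0.165 + 0.04·0.127 + 0.26·0.111 = 0.1155 + 0.00508 + 0.02886 = 0.14944
Then overall,
P(F) = 0.53·0.16413 + 0.04·0.05784 + 0.43·0.14944
      = 0.0869889 + 0.0023136 + 0.0642592 = 0.1535617

0.1536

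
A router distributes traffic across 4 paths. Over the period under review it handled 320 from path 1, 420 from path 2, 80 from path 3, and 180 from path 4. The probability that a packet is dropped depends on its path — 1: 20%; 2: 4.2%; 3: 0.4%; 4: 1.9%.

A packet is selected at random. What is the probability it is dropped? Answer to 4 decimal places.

Total: 320 + 420 + 80 + 180 = 1000.
P(1) = 320/1000 = 0.32. P(2) = 420/1000 = 0.42. P(3) = 80/1000 = 0.08. P(4) = 180/1000 = 0.18.
P(L) = P(L|1)·P(1) + P(L|2)·P(2) + P(L|3)·P(3) + P(L|4)·P(4)
      = 0.2·0.32 + 0.042·0.42 + 0.004·0.08 + 0.019·0.18
      = 0.064 + 0.01764 + 0.00032 + 0.00342 = 0.08538

P(L) ≈ 0.0854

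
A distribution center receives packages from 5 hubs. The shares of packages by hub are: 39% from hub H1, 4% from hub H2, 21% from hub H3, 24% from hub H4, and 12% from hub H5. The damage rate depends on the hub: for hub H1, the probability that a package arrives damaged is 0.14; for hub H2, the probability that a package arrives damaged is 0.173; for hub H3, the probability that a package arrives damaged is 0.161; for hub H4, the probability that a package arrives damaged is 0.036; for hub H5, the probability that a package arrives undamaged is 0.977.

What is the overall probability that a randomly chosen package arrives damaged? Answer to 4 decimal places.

0.1067

P(D|H5) = 1 − 0.977 = 0.023.
P(D) = P(D|H1)·P(H1) + P(D|H2)·P(H2) + P(D|H3)·P(H3) + P(D|H4)·P(H4) + P(D|H5)·P(H5)
      = 0.14·0.39 + 0.173·0.04 + 0.161·0.21 + 0.036·0.24 + 0.023·0.12
      = 0.0546 + 0.00692 + 0.03381 + 0.00864 + 0.00276 = 0.10673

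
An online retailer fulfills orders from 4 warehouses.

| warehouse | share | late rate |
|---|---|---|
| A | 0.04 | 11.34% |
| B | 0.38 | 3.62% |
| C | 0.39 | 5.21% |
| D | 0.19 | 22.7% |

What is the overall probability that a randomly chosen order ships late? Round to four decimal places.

Summing over the partition,
P(L) = P(L|A)·P(A) + P(L|B)·P(B) + P(L|C)·P(C) + P(L|D)·P(D)
      = 0.1134·0.04 + 0.0362·0.38 + 0.0521·0.39 + 0.227·0.19
      = 0.004536 + 0.013756 + 0.020319 + 0.04313 = 0.081741

0.0817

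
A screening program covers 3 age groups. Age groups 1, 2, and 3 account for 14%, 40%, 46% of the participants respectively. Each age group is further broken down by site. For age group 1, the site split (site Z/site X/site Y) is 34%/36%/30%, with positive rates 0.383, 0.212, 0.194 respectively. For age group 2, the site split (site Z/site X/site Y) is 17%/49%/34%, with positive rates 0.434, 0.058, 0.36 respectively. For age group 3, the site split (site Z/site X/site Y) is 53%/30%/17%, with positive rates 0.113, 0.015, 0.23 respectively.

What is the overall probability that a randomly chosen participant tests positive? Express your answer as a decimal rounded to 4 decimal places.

0.1745

P(T|1) = 0.34·0.383 + 0.36·0.212 + 0.3·0.194 = 0.13022 + 0.07632 + 0.0582 = 0.26474
P(T|2) = 0.17·0.434 + 0.49·0.058 + 0.34·0.36 = 0.07378 + 0.02842 + 0.1224 = 0.2246
P(T|3) = 0.53·0.113 + 0.3·0.015 + 0.17·0.23 = 0.05989 + 0.0045 + 0.0391 = 0.10349
By total probability over the outer partition,
P(T) = 0.14·0.26474 + 0.4·0.2246 + 0.46·0.10349
      = 0.0370636 + 0.08984 + 0.0476054 = 0.174509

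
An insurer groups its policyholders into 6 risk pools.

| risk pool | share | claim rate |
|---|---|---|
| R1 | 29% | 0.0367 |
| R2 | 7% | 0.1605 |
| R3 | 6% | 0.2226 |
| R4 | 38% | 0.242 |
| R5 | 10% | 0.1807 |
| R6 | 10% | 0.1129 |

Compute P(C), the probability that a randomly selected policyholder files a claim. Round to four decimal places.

Using total probability over the partition,
P(C) = P(C|R1)·P(R1) + P(C|R2)·P(R2) + P(C|R3)·P(R3) + P(C|R4)·P(R4) + P(C|R5)·P(R5) + P(C|R6)·P(R6)
      = 0.0367·0.29 + 0.1605·0.07 + 0.2226·0.06 + 0.242·0.38 + 0.1807·0.1 + 0.1129·0.1
      = 0.010643 + 0.011235 + 0.013356 + 0.09196 + 0.01807 + 0.01129 = 0.156554

P(C) ≈ 0.1566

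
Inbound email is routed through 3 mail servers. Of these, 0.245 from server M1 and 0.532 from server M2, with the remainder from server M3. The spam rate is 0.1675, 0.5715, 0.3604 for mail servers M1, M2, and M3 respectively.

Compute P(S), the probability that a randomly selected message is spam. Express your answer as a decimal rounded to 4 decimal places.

P(M3) = 1 − (0.245 + 0.532) = 0.223.
P(S) = P(S|M1)·P(M1) + P(S|M2)·P(M2) + P(S|M3)·P(M3)
      = 0.1675·0.245 + 0.5715·0.532 + 0.3604·0.223
      = 0.0410375 + 0.304038 + 0.0803692 = 0.4254447

P(S) ≈ 0.4254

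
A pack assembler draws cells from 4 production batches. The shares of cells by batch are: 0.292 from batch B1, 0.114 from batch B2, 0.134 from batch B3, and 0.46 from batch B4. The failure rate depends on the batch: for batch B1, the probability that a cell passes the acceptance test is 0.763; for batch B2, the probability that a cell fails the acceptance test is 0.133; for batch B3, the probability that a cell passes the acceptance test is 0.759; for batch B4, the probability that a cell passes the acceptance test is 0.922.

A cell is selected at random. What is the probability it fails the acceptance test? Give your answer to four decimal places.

P(F|B1) = 1 − 0.763 = 0.237.
P(F|B3) = 1 − 0.759 = 0.241.
P(F|B4) = 1 − 0.922 = 0.078.
P(F) = P(F|B1)·P(B1) + P(F|B2)·P(B2) + P(F|B3)·P(B3) + P(F|B4)·P(B4)
      = 0.237·0.292 + 0.133·0.114 + 0.241·0.134 + 0.078·0.46
      = 0.069204 + 0.015162 + 0.032294 + 0.03588 = 0.15254

0.1525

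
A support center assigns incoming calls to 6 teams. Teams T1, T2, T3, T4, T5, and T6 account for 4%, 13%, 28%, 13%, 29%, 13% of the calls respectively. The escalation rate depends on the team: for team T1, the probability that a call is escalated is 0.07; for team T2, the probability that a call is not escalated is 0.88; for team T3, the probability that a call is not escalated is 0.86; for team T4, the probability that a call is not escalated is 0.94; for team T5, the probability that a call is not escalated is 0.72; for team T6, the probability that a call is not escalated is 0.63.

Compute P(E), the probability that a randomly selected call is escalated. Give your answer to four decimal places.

P(E|T2) = 1 − 0.88 = 0.12.
P(E|T3) = 1 − 0.86 = 0.14.
P(E|T4) = 1 − 0.94 = 0.06.
P(E|T5) = 1 − 0.72 = 0.28.
P(E|T6) = 1 − 0.63 = 0.37.
P(E) = P(E|T1)·P(T1) + P(E|T2)·P(T2) + P(E|T3)·P(T3) + P(E|T4)·P(T4) + P(E|T5)·P(T5) + P(E|T6)·P(T6)
      = 0.07·0.04 + 0.12·0.13 + 0.14·0.28 + 0.06·0.13 + 0.28·0.29 + 0.37·0.13
      = 0.0028 + 0.0156 + 0.0392 + 0.0078 + 0.0812 + 0.0481 = 0.1947

0.1947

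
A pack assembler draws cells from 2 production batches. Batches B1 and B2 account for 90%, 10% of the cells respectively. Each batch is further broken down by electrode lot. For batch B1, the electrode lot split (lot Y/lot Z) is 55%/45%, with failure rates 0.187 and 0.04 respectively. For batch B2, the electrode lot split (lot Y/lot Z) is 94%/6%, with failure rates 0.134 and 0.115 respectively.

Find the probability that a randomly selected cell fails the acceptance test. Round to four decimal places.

0.1221

P(F|B1) = 0.55·0.187 + 0.45·0.04 = 0.10285 + 0.018 = 0.12085
P(F|B2) = 0.94·0.134 + 0.06·0.115 = 0.12596 + 0.0069 = 0.13286
By total probability over the outer partition,
P(F) = 0.9·0.12085 + 0.1·0.13286
      = 0.108765 + 0.013286 = 0.122051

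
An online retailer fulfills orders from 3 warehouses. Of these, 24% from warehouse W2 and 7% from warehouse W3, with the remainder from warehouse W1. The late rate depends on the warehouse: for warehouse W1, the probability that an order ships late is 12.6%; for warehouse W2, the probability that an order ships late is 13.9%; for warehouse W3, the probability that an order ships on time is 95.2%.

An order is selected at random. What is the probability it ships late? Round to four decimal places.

P(L) ≈ 0.1237

P(W1) = 1 − (0.24 + 0.07) = 0.69.
P(L|W3) = 1 − 0.952 = 0.048.
P(L) = P(L|W1)·P(W1) + P(L|W2)·P(W2) + P(L|W3)·P(W3)
      = 0.126·0.69 + 0.139·0.24 + 0.048·0.07
      = 0.08694 + 0.03336 + 0.00336 = 0.12366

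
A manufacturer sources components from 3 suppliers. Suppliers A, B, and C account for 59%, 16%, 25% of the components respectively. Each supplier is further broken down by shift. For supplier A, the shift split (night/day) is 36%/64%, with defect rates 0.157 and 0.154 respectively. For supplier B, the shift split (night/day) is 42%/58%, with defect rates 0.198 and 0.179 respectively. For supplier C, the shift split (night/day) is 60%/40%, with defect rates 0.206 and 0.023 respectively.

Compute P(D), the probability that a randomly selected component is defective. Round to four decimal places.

P(D) ≈ 0.1546

P(D|A) = 0.36·0.157 + 0.64·0.154 = 0.05652 + 0.09856 = 0.15508
P(D|B) = 0.42·0.198 + 0.58·0.179 = 0.08316 + 0.10382 = 0.18698
P(D|C) = 0.6·0.206 + 0.4·0.023 = 0.1236 + 0.0092 = 0.1328
By total probability over the outer partition,
P(D) = 0.59·0.15508 + 0.16·0.18698 + 0.25·0.1328
      = 0.0914972 + 0.0299168 + 0.0332 = 0.154614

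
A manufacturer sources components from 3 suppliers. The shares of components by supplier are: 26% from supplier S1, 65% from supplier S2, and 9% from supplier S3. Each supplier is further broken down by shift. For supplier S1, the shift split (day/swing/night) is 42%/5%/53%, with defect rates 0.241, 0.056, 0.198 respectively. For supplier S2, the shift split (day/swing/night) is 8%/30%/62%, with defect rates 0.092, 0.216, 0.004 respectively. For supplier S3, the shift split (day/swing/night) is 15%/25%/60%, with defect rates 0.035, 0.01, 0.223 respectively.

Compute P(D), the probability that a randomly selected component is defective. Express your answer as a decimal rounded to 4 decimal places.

P(D|S1) = 0.42·0.241 + 0.05·0.056 + 0.53·0.198 = 0.10122 + 0.0028 + 0.10494 = 0.20896
P(D|S2) = 0.08·0.092 + 0.3·0.216 + 0.62·0.004 = 0.00736 + 0.0648 + 0.00248 = 0.07464
P(D|S3) = 0.15·0.035 + 0.25·0.01 + 0.6·0.223 = 0.00525 + 0.0025 + 0.1338 = 0.14155
By total probability over the outer partition,
P(D) = 0.26·0.20896 + 0.65·0.07464 + 0.09·0.14155
      = 0.0543296 + 0.048516 + 0.0127395 = 0.1155851

P(D) ≈ 0.1156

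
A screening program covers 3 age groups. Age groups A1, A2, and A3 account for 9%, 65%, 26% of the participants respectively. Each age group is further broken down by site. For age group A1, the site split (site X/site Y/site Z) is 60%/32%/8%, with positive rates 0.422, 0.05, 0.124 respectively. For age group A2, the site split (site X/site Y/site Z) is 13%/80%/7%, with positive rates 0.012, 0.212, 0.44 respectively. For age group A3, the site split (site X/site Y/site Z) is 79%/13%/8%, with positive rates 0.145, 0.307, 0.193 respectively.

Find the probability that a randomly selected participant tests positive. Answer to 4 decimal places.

P(T) ≈ 0.2006

P(T|A1) = 0.6·0.422 + 0.32·0.05 + 0.08·0.124 = 0.2532 + 0.016 + 0.00992 = 0.27912
P(T|A2) = 0.13·0.012 + 0.8·0.212 + 0.07·0.44 = 0.00156 + 0.1696 + 0.0308 = 0.20196
P(T|A3) = 0.79·0.145 + 0.13·0.307 + 0.08·0.193 = 0.11455 + 0.03991 + 0.01544 = 0.1699
Then overall,
P(T) = 0.09·0.27912 + 0.65·0.20196 + 0.26·0.1699
      = 0.0251208 + 0.131274 + 0.044174 = 0.2005688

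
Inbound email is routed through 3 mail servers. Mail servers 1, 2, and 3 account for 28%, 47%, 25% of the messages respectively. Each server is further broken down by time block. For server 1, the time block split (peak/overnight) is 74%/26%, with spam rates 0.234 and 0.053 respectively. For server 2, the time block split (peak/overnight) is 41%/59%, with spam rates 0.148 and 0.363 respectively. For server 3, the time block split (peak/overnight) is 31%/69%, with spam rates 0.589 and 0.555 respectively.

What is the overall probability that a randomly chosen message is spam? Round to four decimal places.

P(S) ≈ 0.3229

P(S|1) = 0.74·0.234 + 0.26·0.053 = 0.17316 + 0.01378 = 0.18694
P(S|2) = 0.41·0.148 + 0.59·0.363 = 0.06068 + 0.21417 = 0.27485
P(S|3) = 0.31·0.589 + 0.69·0.555 = 0.18259 + 0.38295 = 0.56554
By total probability over the outer partition,
P(S) = 0.28·0.18694 + 0.47·0.27485 + 0.25·0.56554
      = 0.0523432 + 0.1291795 + 0.141385 = 0.3229077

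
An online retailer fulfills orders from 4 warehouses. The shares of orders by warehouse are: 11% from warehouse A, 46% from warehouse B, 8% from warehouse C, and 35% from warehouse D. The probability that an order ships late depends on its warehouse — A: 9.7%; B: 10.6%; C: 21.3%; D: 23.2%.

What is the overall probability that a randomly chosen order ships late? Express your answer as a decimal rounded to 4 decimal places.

P(L) = P(L|A)·P(A) + P(L|B)·P(B) + P(L|C)·P(C) + P(L|D)·P(D)
      = 0.097·0.11 + 0.106·0.46 + 0.213·0.08 + 0.232·0.35
      = 0.01067 + 0.04876 + 0.01704 + 0.0812 = 0.15767

P(L) ≈ 0.1577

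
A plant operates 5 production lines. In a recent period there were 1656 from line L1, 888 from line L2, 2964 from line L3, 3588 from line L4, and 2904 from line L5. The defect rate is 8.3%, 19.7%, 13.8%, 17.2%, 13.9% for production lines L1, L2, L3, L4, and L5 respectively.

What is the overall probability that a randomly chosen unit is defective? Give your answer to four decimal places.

0.1452

Total: 1656 + 888 + 2964 + 3588 + 2904 = 12000.
P(L1) = 1656/12000 = 0.138. P(L2) = 888/12000 = 0.074. P(L3) = 2964/12000 = 0.247. P(L4) = 3588/12000 = 0.299. P(L5) = 2904/12000 = 0.242.
P(D) = P(D|L1)·P(L1) + P(D|L2)·P(L2) + P(D|L3)·P(L3) + P(D|L4)·P(L4) + P(D|L5)·P(L5)
      = 0.083·0.138 + 0.197·0.074 + 0.138·0.247 + 0.172·0.299 + 0.139·0.242
      = 0.011454 + 0.014578 + 0.034086 + 0.051428 + 0.033638 = 0.145184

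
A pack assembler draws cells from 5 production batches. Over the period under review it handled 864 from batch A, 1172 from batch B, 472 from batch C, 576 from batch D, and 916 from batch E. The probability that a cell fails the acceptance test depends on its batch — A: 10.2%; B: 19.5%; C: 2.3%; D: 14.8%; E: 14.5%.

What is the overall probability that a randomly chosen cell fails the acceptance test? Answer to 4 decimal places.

0.1364

Total: 864 + 1172 + 472 + 576 + 916 = 4000.
P(A) = 864/4000 = 0.216. P(B) = 1172/4000 = 0.293. P(C) = 472/4000 = 0.118. P(D) = 576/4000 = 0.144. P(E) = 916/4000 = 0.229.
By the law of total probability,
P(F) = P(F|A)·P(A) + P(F|B)·P(B) + P(F|C)·P(C) + P(F|D)·P(D) + P(F|E)·P(E)
      = 0.102·0.216 + 0.195·0.293 + 0.023·0.118 + 0.148·0.144 + 0.145·0.229
      = 0.022032 + 0.057135 + 0.002714 + 0.021312 + 0.033205 = 0.136398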